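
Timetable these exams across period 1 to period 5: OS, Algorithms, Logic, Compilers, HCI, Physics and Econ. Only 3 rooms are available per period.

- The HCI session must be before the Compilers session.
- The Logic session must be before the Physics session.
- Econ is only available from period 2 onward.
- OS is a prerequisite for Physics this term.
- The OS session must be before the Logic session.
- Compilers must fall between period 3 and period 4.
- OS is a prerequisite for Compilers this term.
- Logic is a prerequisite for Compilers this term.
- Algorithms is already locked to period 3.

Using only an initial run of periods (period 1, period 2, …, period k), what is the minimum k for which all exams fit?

The precedence chain requires at least 3 distinct periods.
With at most 3 per period and 7 exams, at least 3 periods are needed.
3 works (last occupied period: period 3): for example Compilers -> period 3; OS -> period 1; Logic -> period 2; Econ -> period 2; Physics -> period 3; HCI -> period 1; Algorithms -> period 3.

3 periods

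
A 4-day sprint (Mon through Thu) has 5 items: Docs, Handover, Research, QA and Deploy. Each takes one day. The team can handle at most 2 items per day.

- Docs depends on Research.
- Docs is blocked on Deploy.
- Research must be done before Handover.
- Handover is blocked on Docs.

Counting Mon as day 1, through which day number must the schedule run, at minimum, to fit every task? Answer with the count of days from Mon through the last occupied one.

The precedence chain requires at least 3 distinct days.
With at most 2 per day and 5 tasks, at least 3 days are needed.
3 works (last occupied day: Wed): for example Research=Mon; Docs=Tue; Handover=Wed; Deploy=Mon; QA=Tue.

3 days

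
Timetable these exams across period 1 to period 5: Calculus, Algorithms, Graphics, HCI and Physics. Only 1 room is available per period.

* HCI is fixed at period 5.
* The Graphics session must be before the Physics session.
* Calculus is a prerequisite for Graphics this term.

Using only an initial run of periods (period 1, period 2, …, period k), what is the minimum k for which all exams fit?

5

The precedence chain requires at least 3 distinct periods.
With at most 1 per period and 5 exams, at least 5 periods are needed.
HCI can't be placed before period 5, so the schedule must run through at least period 5.
5 works (last occupied period: period 5): for example HCI=period 5, Algorithms=period 4, Physics=period 3, Calculus=period 1, Graphics=period 2.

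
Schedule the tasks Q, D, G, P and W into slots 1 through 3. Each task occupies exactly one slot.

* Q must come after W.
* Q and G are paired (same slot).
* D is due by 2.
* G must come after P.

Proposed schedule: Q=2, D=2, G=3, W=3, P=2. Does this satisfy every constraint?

G must come after P — holds.
D is due by 2 — holds.
Q must come after W — violated.
Q and G are paired (same slot) — violated.

Invalid. Q must come after W.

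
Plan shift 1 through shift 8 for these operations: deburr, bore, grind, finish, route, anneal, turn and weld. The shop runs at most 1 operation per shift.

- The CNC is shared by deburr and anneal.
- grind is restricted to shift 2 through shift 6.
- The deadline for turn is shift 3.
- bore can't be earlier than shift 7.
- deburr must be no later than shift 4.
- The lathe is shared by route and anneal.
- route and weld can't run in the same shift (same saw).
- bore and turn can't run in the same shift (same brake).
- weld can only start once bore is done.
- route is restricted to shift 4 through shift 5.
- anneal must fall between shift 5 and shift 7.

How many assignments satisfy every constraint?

Splitting on deburr: it can be shift 1 (12), shift 2 (9), shift 3 (9), shift 4 (4). Listing each branch's schedules as (bore, grind, finish, route, anneal, turn, weld) by shift number:
deburr=shift 1: (7,2,4,5,6,3,8) (7,2,5,4,6,3,8) (7,2,6,4,5,3,8) (7,3,4,5,6,2,8) (7,3,5,4,6,2,8) (7,3,6,4,5,2,8) (7,4,2,5,6,3,8) (7,4,3,5,6,2,8) (7,5,2,4,6,3,8) (7,5,3,4,6,2,8) (7,6,2,4,5,3,8) (7,6,3,4,5,2,8) — 12.
deburr=shift 2: (7,3,4,5,6,1,8) (7,3,5,4,6,1,8) (7,3,6,4,5,1,8) (7,4,1,5,6,3,8) (7,4,3,5,6,1,8) (7,5,1,4,6,3,8) (7,5,3,4,6,1,8) (7,6,1,4,5,3,8) (7,6,3,4,5,1,8) — 9.
deburr=shift 3: (7,2,4,5,6,1,8) (7,2,5,4,6,1,8) (7,2,6,4,5,1,8) (7,4,1,5,6,2,8) (7,4,2,5,6,1,8) (7,5,1,4,6,2,8) (7,5,2,4,6,1,8) (7,6,1,4,5,2,8) (7,6,2,4,5,1,8) — 9.
deburr=shift 4: (7,2,1,5,6,3,8) (7,2,3,5,6,1,8) (7,3,1,5,6,2,8) (7,3,2,5,6,1,8) — 4.
Summing: 12 + 9 + 9 + 4 = 34.

34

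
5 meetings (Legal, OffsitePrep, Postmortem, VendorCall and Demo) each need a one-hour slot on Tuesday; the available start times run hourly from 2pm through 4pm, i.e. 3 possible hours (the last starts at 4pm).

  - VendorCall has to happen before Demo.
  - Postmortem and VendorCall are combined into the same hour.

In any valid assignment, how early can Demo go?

3pm

Precedence pushes Demo to at least 3pm.
Demo at 3pm is achievable: VendorCall=2pm, Demo=3pm, Postmortem=2pm, OffsitePrep=2pm, Legal=2pm.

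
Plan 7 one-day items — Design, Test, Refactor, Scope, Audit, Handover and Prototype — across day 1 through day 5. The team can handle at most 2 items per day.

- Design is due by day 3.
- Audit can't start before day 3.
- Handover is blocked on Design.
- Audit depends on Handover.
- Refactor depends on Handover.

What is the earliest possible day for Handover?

Precedence pushes Handover to at least day 2; downstream work caps Handover at day 4.
Handover at day 2 is achievable: Design=day 1; Scope=day 2; Handover=day 2; Prototype=day 4; Audit=day 3; Test=day 1; Refactor=day 3.

day 2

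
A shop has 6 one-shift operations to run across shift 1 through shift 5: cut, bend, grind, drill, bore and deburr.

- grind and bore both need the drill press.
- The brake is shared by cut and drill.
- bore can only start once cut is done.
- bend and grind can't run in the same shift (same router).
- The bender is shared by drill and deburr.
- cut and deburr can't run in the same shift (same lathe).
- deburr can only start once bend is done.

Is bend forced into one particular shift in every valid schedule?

No

bend can be shift 1 (e.g. deburr in shift 2; grind in shift 3; cut in shift 1; bend in shift 1; bore in shift 2; drill in shift 3) or shift 2 (e.g. drill=shift 2; cut=shift 1; bend=shift 2; bore=shift 2; grind=shift 1; deburr=shift 3).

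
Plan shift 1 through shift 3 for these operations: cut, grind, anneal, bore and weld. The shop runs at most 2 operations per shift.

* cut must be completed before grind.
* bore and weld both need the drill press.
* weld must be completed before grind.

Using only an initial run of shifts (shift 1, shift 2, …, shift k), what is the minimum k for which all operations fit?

3 shifts

The precedence chain requires at least 2 distinct shifts.
With at most 2 per shift and 5 operations, at least 3 shifts are needed.
3 works (last occupied shift: shift 3): for example weld=shift 1; grind=shift 2; bore=shift 3; cut=shift 1; anneal=shift 2.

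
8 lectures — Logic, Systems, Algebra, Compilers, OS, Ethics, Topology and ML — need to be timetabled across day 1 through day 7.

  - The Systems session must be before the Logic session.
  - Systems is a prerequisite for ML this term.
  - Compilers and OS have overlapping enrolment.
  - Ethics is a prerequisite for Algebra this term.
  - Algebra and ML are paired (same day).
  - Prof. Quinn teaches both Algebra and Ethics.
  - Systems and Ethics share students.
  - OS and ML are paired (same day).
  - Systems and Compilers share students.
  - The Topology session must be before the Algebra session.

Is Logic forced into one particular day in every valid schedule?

No

Logic can be day 2 (e.g. Ethics -> day 2, Logic -> day 2, Topology -> day 1, ML -> day 3, Compilers -> day 2, Systems -> day 1, OS -> day 3, Algebra -> day 3) or day 3 (e.g. Logic in day 3; ML in day 3; Ethics in day 2; Algebra in day 3; OS in day 3; Topology in day 1; Systems in day 1; Compilers in day 2).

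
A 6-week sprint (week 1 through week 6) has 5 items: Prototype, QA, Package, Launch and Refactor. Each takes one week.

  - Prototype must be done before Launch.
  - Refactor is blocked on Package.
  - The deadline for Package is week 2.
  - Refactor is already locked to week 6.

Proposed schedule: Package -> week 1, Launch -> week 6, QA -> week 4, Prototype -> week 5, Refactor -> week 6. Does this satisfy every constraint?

Yes

Prototype must be done before Launch — holds.
Refactor is blocked on Package — holds.
The deadline for Package is week 2 — holds.
Refactor is already locked to week 6 — holds.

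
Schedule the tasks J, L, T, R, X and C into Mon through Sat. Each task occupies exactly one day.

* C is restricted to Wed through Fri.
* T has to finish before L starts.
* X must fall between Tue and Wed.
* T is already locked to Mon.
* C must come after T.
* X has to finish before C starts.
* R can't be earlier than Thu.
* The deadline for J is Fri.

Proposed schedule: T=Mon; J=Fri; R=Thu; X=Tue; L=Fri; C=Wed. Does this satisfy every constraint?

Valid

R can't be earlier than Thu — holds.
X has to finish before C starts — holds.
T is already locked to Mon — holds.
C must come after T — holds.
X must fall between Tue and Wed — holds.
The deadline for J is Fri — holds.
T has to finish before L starts — holds.
C is restricted to Wed through Fri — holds.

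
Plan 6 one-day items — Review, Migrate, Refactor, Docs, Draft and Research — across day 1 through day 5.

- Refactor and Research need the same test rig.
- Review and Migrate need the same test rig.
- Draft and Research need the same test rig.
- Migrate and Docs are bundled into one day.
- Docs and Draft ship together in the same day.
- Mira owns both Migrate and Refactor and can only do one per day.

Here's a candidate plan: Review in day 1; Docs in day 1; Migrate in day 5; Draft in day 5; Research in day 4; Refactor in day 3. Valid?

Docs and Draft ship together in the same day — violated.
Review and Migrate need the same test rig — holds.
Migrate and Docs are bundled into one day — violated.
Draft and Research need the same test rig — holds.
Refactor and Research need the same test rig — holds.
Mira owns both Migrate and Refactor and can only do one per day — holds.

No. Migrate and Docs are bundled into one day is not satisfied.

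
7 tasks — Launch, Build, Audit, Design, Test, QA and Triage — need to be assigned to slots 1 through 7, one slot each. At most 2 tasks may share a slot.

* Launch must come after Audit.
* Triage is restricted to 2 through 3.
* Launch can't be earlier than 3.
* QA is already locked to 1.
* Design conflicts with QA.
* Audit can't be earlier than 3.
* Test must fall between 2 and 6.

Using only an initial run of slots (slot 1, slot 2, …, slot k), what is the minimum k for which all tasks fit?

4

The precedence chain requires at least 2 distinct slots.
With at most 2 per slot and 7 tasks, at least 4 slots are needed.
Propagating the time windows through the other constraints, Launch can't land before 4, so the schedule must run through at least slot 4.
4 works (last occupied slot: 4): for example Triage -> 2; QA -> 1; Audit -> 3; Launch -> 4; Design -> 3; Test -> 2; Build -> 1.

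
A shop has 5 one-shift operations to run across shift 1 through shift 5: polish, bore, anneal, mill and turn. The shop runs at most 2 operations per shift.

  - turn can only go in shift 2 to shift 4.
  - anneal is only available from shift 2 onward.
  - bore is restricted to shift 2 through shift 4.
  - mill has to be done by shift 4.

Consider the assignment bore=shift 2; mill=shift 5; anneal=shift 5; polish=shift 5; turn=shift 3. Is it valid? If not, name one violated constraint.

anneal is only available from shift 2 onward — holds.
turn can only go in shift 2 to shift 4 — holds.
bore is restricted to shift 2 through shift 4 — holds.
The shop runs at most 2 operations per shift — violated.
mill has to be done by shift 4 — violated.

Invalid. mill has to be done by shift 4.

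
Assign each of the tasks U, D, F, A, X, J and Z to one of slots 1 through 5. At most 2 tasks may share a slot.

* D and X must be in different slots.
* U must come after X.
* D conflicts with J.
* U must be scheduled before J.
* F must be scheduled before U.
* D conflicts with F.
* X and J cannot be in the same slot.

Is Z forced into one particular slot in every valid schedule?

Z can be 1 (e.g. Z=1; D=3; U=3; F=1; A=2; X=2; J=4) or 2 (e.g. D -> 4; J -> 3; U -> 2; F -> 1; X -> 1; Z -> 2; A -> 3).

No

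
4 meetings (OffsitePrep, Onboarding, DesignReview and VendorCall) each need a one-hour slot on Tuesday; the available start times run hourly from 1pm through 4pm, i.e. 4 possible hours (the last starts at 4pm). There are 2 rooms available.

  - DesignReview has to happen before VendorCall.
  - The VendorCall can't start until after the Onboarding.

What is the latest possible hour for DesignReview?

3pm

Downstream work caps DesignReview at 3pm.
DesignReview at 3pm is achievable: DesignReview=3pm; VendorCall=4pm; OffsitePrep=1pm; Onboarding=1pm.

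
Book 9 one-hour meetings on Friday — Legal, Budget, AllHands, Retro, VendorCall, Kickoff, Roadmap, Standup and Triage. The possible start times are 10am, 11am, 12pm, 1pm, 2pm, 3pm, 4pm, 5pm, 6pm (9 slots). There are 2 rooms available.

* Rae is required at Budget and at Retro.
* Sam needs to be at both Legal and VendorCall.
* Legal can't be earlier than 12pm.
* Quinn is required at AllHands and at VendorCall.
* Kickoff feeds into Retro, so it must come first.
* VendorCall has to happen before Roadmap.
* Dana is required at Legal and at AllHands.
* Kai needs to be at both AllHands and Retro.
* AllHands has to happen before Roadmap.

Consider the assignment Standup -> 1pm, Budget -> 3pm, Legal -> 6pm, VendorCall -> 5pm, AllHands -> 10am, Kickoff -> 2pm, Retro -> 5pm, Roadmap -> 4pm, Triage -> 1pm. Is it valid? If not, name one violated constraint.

AllHands has to happen before Roadmap — holds.
Sam needs to be at both Legal and VendorCall — holds.
Rae is required at Budget and at Retro — holds.
Kickoff feeds into Retro, so it must come first — holds.
Legal can't be earlier than 12pm — holds.
Dana is required at Legal and at AllHands — holds.
Kai needs to be at both AllHands and Retro — holds.
VendorCall has to happen before Roadmap — violated.
There are 2 rooms available — holds.
Quinn is required at AllHands and at VendorCall — holds.

No. VendorCall has to happen before Roadmap is not satisfied.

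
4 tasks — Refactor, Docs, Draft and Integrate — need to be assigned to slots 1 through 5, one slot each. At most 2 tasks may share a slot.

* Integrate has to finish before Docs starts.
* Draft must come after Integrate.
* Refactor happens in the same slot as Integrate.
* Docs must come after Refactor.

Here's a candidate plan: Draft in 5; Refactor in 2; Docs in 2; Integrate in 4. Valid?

Docs must come after Refactor — violated.
Refactor happens in the same slot as Integrate — violated.
Draft must come after Integrate — holds.
Integrate has to finish before Docs starts — violated.
At most 2 tasks may share a slot — holds.

No — it violates: Integrate has to finish before Docs starts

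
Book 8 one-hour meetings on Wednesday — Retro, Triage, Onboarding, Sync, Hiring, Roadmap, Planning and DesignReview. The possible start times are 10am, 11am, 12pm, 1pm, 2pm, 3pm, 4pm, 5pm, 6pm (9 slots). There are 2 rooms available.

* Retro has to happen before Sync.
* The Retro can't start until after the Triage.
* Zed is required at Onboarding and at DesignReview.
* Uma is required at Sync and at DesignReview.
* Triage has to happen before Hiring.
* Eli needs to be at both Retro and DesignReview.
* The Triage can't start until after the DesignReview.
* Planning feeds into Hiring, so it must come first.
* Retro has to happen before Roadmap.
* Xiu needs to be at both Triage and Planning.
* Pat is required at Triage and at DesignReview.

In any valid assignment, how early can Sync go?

1pm

Precedence pushes Sync to at least 1pm.
Sync at 1pm is achievable: Triage=11am, Roadmap=1pm, Planning=10am, DesignReview=10am, Sync=1pm, Onboarding=11am, Retro=12pm, Hiring=12pm.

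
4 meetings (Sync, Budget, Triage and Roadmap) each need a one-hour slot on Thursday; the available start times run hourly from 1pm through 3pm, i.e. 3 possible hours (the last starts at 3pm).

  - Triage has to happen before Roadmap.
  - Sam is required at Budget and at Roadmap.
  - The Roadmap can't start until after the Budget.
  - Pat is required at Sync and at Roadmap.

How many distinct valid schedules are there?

Splitting on Sync: it can be 1pm (5), 2pm (4), 3pm (1). Listing each branch's schedules as (Budget, Triage, Roadmap):
Sync=1pm: (1pm,1pm,2pm) (1pm,1pm,3pm) (1pm,2pm,3pm) (2pm,1pm,3pm) (2pm,2pm,3pm) — 5.
Sync=2pm: (1pm,1pm,3pm) (1pm,2pm,3pm) (2pm,1pm,3pm) (2pm,2pm,3pm) — 4.
Sync=3pm: (1pm,1pm,2pm) — 1.
Summing: 5 + 4 + 1 = 10.

10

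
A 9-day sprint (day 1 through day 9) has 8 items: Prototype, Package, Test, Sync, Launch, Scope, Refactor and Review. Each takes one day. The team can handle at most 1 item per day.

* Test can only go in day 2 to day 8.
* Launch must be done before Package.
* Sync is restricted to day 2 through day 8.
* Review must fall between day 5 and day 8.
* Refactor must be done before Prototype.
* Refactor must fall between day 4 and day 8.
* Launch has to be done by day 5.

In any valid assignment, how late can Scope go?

day 9

Scope at day 9 is achievable: Test -> day 2, Sync -> day 3, Review -> day 5, Launch -> day 1, Package -> day 7, Prototype -> day 6, Scope -> day 9, Refactor -> day 4.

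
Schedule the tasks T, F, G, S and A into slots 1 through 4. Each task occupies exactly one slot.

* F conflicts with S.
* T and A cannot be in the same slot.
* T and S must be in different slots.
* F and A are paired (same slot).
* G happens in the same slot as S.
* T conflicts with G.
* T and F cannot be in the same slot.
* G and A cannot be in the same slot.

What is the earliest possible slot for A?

1

A at 1 is achievable: T in 2; G in 3; A in 1; S in 3; F in 1.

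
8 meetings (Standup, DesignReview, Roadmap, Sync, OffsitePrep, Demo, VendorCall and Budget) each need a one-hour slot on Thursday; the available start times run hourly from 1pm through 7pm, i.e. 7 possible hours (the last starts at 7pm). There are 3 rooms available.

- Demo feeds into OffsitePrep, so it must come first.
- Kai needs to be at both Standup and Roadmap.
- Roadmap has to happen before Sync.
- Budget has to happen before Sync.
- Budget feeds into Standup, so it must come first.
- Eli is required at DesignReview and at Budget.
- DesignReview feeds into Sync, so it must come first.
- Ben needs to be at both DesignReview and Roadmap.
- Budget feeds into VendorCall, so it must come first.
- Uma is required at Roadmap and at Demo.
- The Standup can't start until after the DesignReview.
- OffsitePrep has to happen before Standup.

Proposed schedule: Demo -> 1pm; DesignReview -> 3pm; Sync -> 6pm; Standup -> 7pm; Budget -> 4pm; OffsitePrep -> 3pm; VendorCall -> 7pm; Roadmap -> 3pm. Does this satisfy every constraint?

Uma is required at Roadmap and at Demo — holds.
OffsitePrep has to happen before Standup — holds.
Budget has to happen before Sync — holds.
The Standup can't start until after the DesignReview — holds.
Roadmap has to happen before Sync — holds.
Budget feeds into Standup, so it must come first — holds.
Ben needs to be at both DesignReview and Roadmap — violated.
Kai needs to be at both Standup and Roadmap — holds.
Eli is required at DesignReview and at Budget — holds.
There are 3 rooms available — holds.
Budget feeds into VendorCall, so it must come first — holds.
DesignReview feeds into Sync, so it must come first — holds.
Demo feeds into OffsitePrep, so it must come first — holds.

Invalid. Ben needs to be at both DesignReview and Roadmap.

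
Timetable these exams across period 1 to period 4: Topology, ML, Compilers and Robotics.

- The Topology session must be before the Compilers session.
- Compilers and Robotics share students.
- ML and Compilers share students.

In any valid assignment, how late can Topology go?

period 3

Downstream work caps Topology at period 3.
Topology at period 3 is achievable: Robotics in period 1, Compilers in period 4, Topology in period 3, ML in period 1.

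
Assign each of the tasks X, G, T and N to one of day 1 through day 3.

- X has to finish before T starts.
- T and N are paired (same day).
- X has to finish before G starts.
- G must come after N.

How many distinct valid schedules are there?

Enumerating: G -> day 3; X -> day 1; N -> day 2; T -> day 2.

1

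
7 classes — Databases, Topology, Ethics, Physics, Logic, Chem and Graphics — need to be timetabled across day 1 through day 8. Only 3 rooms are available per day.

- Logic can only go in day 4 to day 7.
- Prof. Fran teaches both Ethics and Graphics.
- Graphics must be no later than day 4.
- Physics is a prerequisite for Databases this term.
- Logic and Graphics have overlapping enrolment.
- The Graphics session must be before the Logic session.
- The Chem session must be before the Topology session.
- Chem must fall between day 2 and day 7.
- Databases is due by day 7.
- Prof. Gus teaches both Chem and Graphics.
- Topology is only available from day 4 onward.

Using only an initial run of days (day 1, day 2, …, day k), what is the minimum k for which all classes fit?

4

The precedence chain requires at least 2 distinct days.
With at most 3 per day and 7 classes, at least 3 days are needed.
Topology can't be placed before day 4, so the schedule must run through at least day 4.
4 works (last occupied day: day 4): for example Topology=day 4, Chem=day 2, Ethics=day 2, Logic=day 4, Physics=day 1, Databases=day 2, Graphics=day 1.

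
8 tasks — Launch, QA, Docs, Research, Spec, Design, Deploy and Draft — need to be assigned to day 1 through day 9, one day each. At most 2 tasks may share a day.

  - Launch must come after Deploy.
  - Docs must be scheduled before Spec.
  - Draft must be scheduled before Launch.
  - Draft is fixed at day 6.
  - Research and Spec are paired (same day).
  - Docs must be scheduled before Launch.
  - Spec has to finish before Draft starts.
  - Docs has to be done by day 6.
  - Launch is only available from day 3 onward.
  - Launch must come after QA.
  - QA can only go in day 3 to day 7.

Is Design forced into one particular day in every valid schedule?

No

Design can be day 1 (e.g. Docs=day 1, Research=day 2, Design=day 1, QA=day 3, Draft=day 6, Spec=day 2, Launch=day 7, Deploy=day 3) or day 2 (e.g. Research in day 4; Docs in day 1; Spec in day 4; Deploy in day 1; Design in day 2; Draft in day 6; QA in day 3; Launch in day 7).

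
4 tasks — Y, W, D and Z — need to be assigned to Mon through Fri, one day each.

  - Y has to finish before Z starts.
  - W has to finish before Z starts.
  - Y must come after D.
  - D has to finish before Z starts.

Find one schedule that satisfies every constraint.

Y=Tue, D=Mon, Z=Wed, W=Mon

Checking: D(Mon) before Y(Tue); W(Mon) before Z(Wed); Y(Tue) before Z(Wed); D(Mon) before Z(Wed).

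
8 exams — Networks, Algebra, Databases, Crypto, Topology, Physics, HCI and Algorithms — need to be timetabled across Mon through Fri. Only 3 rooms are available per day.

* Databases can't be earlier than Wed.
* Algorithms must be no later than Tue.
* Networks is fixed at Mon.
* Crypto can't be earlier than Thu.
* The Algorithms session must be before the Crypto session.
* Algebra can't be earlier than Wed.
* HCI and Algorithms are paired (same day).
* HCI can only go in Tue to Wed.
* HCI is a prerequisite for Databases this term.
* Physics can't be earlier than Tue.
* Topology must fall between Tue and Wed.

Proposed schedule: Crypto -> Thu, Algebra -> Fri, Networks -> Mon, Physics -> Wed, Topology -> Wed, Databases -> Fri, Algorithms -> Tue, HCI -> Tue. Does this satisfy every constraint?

Physics can't be earlier than Tue — holds.
Topology must fall between Tue and Wed — holds.
Algebra can't be earlier than Wed — holds.
HCI can only go in Tue to Wed — holds.
Crypto can't be earlier than Thu — holds.
HCI and Algorithms are paired (same day) — holds.
Algorithms must be no later than Tue — holds.
The Algorithms session must be before the Crypto session — holds.
HCI is a prerequisite for Databases this term — holds.
Networks is fixed at Mon — holds.
Only 3 rooms are available per day — holds.
Databases can't be earlier than Wed — holds.

Yes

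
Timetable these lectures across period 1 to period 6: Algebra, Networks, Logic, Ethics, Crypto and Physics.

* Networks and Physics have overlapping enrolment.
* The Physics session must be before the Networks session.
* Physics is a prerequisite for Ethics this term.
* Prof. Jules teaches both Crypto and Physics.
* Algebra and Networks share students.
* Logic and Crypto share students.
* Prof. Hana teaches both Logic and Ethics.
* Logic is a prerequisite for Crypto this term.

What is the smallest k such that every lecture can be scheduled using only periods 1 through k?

2

The precedence chain requires at least 2 distinct periods.
2 works (last occupied period: period 2): for example Physics=period 1; Networks=period 2; Ethics=period 2; Algebra=period 1; Logic=period 1; Crypto=period 2.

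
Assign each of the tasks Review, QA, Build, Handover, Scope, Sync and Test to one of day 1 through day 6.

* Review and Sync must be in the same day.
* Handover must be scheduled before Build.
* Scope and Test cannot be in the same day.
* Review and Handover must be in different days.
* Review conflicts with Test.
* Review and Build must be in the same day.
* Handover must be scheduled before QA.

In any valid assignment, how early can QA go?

day 2

Precedence pushes QA to at least day 2.
QA at day 2 is achievable: Build -> day 2; QA -> day 2; Review -> day 2; Handover -> day 1; Sync -> day 2; Scope -> day 1; Test -> day 3.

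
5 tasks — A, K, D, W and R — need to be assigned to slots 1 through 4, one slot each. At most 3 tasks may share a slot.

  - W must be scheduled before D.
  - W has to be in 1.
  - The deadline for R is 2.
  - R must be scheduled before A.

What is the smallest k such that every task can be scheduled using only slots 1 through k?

2 slots

The precedence chain requires at least 2 distinct slots.
With at most 3 per slot and 5 tasks, at least 2 slots are needed.
2 works (last occupied slot: 2): for example W=1; A=2; R=1; K=1; D=2.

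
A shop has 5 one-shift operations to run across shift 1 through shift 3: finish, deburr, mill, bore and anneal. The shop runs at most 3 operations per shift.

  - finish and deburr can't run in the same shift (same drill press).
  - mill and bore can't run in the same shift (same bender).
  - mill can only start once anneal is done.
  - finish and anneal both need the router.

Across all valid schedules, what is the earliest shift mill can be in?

Precedence pushes mill to at least shift 2.
mill at shift 2 is achievable: anneal -> shift 1, mill -> shift 2, bore -> shift 1, finish -> shift 2, deburr -> shift 1.

shift 2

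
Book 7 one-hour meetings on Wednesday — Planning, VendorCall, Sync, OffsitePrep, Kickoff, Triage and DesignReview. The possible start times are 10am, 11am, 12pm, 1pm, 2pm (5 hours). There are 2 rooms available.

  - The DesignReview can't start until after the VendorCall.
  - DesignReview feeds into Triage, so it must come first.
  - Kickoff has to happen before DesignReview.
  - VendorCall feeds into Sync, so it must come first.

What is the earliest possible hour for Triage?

Precedence pushes Triage to at least 12pm.
Triage at 12pm is achievable: Sync in 11am; Planning in 12pm; VendorCall in 10am; OffsitePrep in 1pm; DesignReview in 11am; Triage in 12pm; Kickoff in 10am.

12pm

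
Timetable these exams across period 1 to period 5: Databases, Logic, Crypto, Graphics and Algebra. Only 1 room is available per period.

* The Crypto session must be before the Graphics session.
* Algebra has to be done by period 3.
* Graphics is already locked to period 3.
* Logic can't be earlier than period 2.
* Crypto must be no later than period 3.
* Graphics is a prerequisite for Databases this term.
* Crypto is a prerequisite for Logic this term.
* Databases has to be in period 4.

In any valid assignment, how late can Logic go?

Logic is available from period 2.
Logic at period 5 is achievable: Databases=period 4; Logic=period 5; Graphics=period 3; Crypto=period 1; Algebra=period 2.

period 5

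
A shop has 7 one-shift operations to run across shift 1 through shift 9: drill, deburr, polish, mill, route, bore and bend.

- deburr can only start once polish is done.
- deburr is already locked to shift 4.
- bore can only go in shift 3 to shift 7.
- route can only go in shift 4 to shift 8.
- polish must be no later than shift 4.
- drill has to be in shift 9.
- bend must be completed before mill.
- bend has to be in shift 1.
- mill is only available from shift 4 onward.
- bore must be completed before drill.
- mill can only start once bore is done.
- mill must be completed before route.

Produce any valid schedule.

drill in shift 9, polish in shift 1, deburr in shift 4, bore in shift 3, mill in shift 4, route in shift 5, bend in shift 1

Checking: bore(shift 3) before drill(shift 9); polish(shift 1) before deburr(shift 4); bore(shift 3) before mill(shift 4); mill(shift 4) before route(shift 5); bend(shift 1) before mill(shift 4); mill=shift 4 in [shift 4,shift 9]; polish=shift 1 in [shift 1,shift 4]; deburr=shift 4 in [shift 4,shift 4]; bore=shift 3 in [shift 3,shift 7]; drill=shift 9 in [shift 9,shift 9]; bend=shift 1 in [shift 1,shift 1]; route=shift 5 in [shift 4,shift 8].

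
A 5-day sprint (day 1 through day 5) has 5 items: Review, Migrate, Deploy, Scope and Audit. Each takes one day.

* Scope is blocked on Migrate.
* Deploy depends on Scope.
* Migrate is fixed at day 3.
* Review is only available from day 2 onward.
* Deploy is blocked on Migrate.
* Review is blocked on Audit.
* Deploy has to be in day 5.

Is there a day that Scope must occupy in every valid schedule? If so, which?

day 4

Migrate is fixed at day 3 and must come before Scope, so Scope is at least day 4.
Deploy is fixed at day 5 and must come after Scope, so Scope is at most day 4.
So Scope must be day 4.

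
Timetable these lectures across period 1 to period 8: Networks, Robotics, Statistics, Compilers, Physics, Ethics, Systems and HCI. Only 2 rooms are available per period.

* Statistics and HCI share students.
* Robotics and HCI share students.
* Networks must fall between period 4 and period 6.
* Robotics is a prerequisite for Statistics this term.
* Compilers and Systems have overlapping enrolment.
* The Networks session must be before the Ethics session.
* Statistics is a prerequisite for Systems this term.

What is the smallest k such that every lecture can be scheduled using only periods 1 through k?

5 periods

The precedence chain requires at least 3 distinct periods.
With at most 2 per period and 8 lectures, at least 4 periods are needed.
Propagating the time windows through the other constraints, Ethics can't land before period 5, so the schedule must run through at least period 5.
5 works (last occupied period: period 5): for example Statistics in period 2, HCI in period 3, Ethics in period 5, Robotics in period 1, Networks in period 4, Physics in period 2, Compilers in period 1, Systems in period 3.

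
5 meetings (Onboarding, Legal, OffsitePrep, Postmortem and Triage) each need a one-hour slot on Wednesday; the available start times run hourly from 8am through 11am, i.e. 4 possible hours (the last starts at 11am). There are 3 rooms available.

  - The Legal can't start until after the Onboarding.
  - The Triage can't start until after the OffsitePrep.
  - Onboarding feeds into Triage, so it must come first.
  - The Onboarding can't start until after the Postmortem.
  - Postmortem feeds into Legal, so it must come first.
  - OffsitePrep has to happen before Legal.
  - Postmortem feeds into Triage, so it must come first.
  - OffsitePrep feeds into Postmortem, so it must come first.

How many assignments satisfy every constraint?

1

Enumerating: Legal in 11am; Triage in 11am; Postmortem in 9am; OffsitePrep in 8am; Onboarding in 10am.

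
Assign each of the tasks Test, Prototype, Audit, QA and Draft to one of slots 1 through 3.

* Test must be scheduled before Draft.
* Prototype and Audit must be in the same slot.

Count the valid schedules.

27

Splitting on Test: it can be 1 (18), 2 (9). Listing each branch's schedules as (Prototype, Audit, QA, Draft):
Test=1: (1,1,1,2) (1,1,1,3) (1,1,2,2) (1,1,2,3) (1,1,3,2) (1,1,3,3) (2,2,1,2) (2,2,1,3) (2,2,2,2) (2,2,2,3) (2,2,3,2) (2,2,3,3) (3,3,1,2) (3,3,1,3) (3,3,2,2) (3,3,2,3) (3,3,3,2) (3,3,3,3) — 18.
Test=2: (1,1,1,3) (1,1,2,3) (1,1,3,3) (2,2,1,3) (2,2,2,3) (2,2,3,3) (3,3,1,3) (3,3,2,3) (3,3,3,3) — 9.
Summing: 18 + 9 = 27.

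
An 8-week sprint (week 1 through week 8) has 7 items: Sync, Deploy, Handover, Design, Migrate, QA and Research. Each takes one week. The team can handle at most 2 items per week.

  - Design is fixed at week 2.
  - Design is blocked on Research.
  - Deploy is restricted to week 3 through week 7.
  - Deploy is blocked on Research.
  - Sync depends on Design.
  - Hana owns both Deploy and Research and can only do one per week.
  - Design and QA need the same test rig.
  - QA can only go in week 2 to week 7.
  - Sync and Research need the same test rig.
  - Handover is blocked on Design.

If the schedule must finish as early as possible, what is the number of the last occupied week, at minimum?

week 4

The precedence chain requires at least 3 distinct weeks.
With at most 2 per week and 7 work items, at least 4 weeks are needed.
4 works (last occupied week: week 4): for example Sync -> week 4; Design -> week 2; QA -> week 3; Deploy -> week 3; Handover -> week 4; Migrate -> week 1; Research -> week 1.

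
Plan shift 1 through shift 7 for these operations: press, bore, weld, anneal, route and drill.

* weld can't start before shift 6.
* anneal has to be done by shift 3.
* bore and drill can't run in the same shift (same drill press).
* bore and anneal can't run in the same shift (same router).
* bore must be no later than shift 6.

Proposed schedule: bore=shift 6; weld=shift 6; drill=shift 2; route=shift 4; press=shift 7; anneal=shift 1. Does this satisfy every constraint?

Yes, all constraints hold

bore and drill can't run in the same shift (same drill press) — holds.
weld can't start before shift 6 — holds.
bore must be no later than shift 6 — holds.
anneal has to be done by shift 3 — holds.
bore and anneal can't run in the same shift (same router) — holds.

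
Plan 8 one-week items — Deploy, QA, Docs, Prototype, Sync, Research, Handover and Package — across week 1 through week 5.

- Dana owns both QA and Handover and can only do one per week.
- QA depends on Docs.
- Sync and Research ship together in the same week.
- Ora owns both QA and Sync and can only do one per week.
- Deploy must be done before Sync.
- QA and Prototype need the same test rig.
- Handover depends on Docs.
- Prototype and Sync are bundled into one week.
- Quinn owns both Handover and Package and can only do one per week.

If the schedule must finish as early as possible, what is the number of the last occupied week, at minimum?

The precedence chain requires at least 2 distinct weeks.
Could 2 weeks be enough, i.e. nothing placed later than week 2? No: Handover must come after Docs (at week 1 or later) → {week 2}; Docs must come before Handover (at week 2 or earlier) → {week 1}; QA must come after Docs (at week 1 or later) → {week 2}; Sync must come after Deploy (at week 1 or later) → {week 2}; Prototype must be in the same week as Sync (in {week 2}) → {week 2}; Prototype can't share with QA (week 2) → nothing is left.
So 2 weeks is not enough.
3 works (last occupied week: week 3): for example QA in week 2, Deploy in week 1, Sync in week 3, Handover in week 3, Docs in week 1, Package in week 1, Research in week 3, Prototype in week 3.

week 3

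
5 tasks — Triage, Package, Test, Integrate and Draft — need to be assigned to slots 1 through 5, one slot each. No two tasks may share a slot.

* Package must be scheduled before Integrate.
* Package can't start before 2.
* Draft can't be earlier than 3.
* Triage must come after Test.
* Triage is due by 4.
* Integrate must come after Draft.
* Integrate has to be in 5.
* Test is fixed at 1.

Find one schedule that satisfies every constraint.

Package in 4, Triage in 2, Test in 1, Integrate in 5, Draft in 3

Checking: Test(1) before Triage(2); Draft(3) before Integrate(5); Package(4) before Integrate(5); Triage=2 in [1,4]; Draft=3 in [3,5]; Package=4 in [2,5]; Test=1 in [1,1]; Integrate=5 in [5,5]; max 1 per slot (cap 1).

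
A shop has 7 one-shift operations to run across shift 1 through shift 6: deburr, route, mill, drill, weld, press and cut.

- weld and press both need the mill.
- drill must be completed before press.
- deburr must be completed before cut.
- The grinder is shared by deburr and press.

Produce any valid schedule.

cut in shift 2, mill in shift 1, deburr in shift 1, route in shift 1, drill in shift 1, press in shift 2, weld in shift 1

Checking: drill(shift 1) before press(shift 2); deburr(shift 1) before cut(shift 2); deburr(shift 1) != press(shift 2); weld(shift 1) != press(shift 2).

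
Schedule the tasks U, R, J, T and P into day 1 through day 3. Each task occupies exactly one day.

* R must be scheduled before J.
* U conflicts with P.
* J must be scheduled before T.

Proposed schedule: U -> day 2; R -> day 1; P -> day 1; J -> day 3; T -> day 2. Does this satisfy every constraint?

U conflicts with P — holds.
R must be scheduled before J — holds.
J must be scheduled before T — violated.

No. J must be scheduled before T is not satisfied.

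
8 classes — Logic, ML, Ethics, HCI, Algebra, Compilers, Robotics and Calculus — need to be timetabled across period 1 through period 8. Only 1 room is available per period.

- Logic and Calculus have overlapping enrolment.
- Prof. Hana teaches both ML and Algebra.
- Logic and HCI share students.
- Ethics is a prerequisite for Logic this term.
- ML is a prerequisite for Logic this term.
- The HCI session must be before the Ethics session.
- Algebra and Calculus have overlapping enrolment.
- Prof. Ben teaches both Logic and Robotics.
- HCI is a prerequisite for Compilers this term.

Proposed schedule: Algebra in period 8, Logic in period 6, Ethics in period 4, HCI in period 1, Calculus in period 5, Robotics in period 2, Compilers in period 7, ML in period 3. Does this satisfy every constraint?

Prof. Hana teaches both ML and Algebra — holds.
Ethics is a prerequisite for Logic this term — holds.
The HCI session must be before the Ethics session — holds.
HCI is a prerequisite for Compilers this term — holds.
ML is a prerequisite for Logic this term — holds.
Only 1 room is available per period — holds.
Prof. Ben teaches both Logic and Robotics — holds.
Logic and HCI share students — holds.
Logic and Calculus have overlapping enrolment — holds.
Algebra and Calculus have overlapping enrolment — holds.

Yes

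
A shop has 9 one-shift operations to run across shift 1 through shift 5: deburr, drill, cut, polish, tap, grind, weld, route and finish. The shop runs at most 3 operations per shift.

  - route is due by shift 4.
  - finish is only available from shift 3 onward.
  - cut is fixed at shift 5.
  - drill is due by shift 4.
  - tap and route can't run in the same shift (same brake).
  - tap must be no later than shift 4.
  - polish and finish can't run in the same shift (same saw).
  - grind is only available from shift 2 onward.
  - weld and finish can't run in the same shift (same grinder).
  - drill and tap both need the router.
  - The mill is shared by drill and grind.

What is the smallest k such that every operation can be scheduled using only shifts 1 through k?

With at most 3 per shift and 9 operations, at least 3 shifts are needed.
cut can't be placed before shift 5, so the schedule must run through at least shift 5.
5 works (last occupied shift: shift 5): for example drill in shift 1; weld in shift 4; polish in shift 2; finish in shift 3; deburr in shift 1; tap in shift 2; grind in shift 2; route in shift 1; cut in shift 5.

5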